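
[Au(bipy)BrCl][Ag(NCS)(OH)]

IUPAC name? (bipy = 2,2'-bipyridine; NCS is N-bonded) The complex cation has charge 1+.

(2,2'-bipyridine)bromochlorogold(III) hydroxoisothiocyanatoargentate(I)

The complex cation is given as 1+; its ligand charges sum to -2, so Au = +3.
A 1:1 salt means the anion carries the equal and opposite charge, 1−.
Anion: ligand charges sum to -2; for the ion to be 1−, Ag = +1.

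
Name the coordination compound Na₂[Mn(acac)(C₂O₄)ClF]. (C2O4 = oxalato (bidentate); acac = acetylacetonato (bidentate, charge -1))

sodium (acetylacetonato)chlorofluorooxalatomanganate(III)

The 2 sodium counter-ions carry a total charge of +2, so each complex ion is 2−.
Ligand charges: 1×fluoro (-1 each), 1×chloro (-1 each), 1×oxalato (-2 each), 1×acetylacetonato (-1 each); total -5. So Mn + (-5) = 2−, giving Mn = +3.
Ligands are named alphabetically: acetylacetonato before chloro before fluoro before oxalato.
The complex ion is anionic, so manganese takes the -ate form manganate(III).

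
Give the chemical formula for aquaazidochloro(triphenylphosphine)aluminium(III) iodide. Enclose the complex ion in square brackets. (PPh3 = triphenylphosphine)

Ligands: 1 triphenylphosphine (PPh3, neutral), 1 chloro (Cl, -1), 1 aqua (H2O, neutral), 1 azido (N3, -1). Ligand charge sum = -2.
With Al in oxidation state +3, the complex ion is [Al...]^1+.
Charge balance with iodide (-1) requires 1 complex ion per 1 iodide.

[AlCl(H2O)(N3)(PPh3)]I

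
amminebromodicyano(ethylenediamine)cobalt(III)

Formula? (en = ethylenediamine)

Ligands: 1 bromo (Br, -1), 1 ammine (NH3, neutral), 1 ethylenediamine (en, neutral), 2 cyano (CN, -1). Ligand charge sum = -3.
With Co in oxidation state +3, the complex ion is [Co...].

[CoBr(CN)2(en)(NH3)]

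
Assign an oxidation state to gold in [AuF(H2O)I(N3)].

+3

No counter-ion: the bracketed complex is neutral.
Ligand charges: 1×I = -1; 1×N3 = -1; 1×H2O neutral; 1×F = -1; sum -3.
Au + (-3) = 0 ⇒ Au is +3.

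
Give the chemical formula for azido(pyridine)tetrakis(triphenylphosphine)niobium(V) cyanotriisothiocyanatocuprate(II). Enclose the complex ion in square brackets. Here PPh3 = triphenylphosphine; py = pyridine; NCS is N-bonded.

[Nb(N3)(PPh3)4(py)][Cu(CN)(NCS)3]2

Cation [Nb…]: ligand charges -1, Nb(V) ⇒ ion charge 4+.
Anion [Cu…]: ligand charges -4, Cu(II) ⇒ ion charge 2−.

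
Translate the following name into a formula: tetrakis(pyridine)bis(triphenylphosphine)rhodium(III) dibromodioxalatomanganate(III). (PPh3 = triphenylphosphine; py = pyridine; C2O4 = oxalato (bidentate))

[Rh(PPh3)2(py)4][MnBr2(C2O4)2]

Cation [Rh…]: ligand charges 0, Rh(III) ⇒ ion charge 3+.
Anion [Mn…]: ligand charges -6, Mn(III) ⇒ ion charge 3−.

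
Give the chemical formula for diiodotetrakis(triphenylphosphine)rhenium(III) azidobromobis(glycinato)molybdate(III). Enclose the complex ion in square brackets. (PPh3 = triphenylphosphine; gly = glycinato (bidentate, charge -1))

Cation [Re…]: ligand charges -2, Re(III) ⇒ ion charge 1+.
Anion [Mo…]: ligand charges -4, Mo(III) ⇒ ion charge 1−.

[ReI2(PPh3)4][MoBr(gly)2(N3)]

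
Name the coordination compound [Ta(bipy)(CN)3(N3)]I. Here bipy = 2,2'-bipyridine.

The 1 iodide counter-ion carries a total charge of -1, so each complex ion is 1+.
Ligand charges: 1×azido (-1 each), 3×cyano (-1 each), 1×2,2'-bipyridine (neutral); total -4. So Ta + (-4) = 1+, giving Ta = +5.
Ligands are named alphabetically: azido before bipyridine before cyano.

azido(2,2'-bipyridine)tricyanotantalum(V) iodide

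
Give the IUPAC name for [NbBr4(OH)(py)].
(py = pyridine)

There is no counter-ion, so the complex is neutral overall.
Ligand charges: 1×hydroxo (-1 each), 4×bromo (-1 each), 1×pyridine (neutral); total -5. So Nb + (-5) = 0, giving Nb = +5.
Ligands are named alphabetically: bromo before hydroxo before pyridine.

tetrabromohydroxo(pyridine)niobium(V)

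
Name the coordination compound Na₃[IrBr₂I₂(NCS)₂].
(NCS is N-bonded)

The 3 sodium counter-ions carry a total charge of +3, so each complex ion is 3−.
Ligand charges: 2×isothiocyanato (-1 each), 2×iodo (-1 each), 2×bromo (-1 each); total -6. So Ir + (-6) = 3−, giving Ir = +3.
The complex ion is anionic, so iridium takes the -ate form iridate(III).

sodium dibromodiiododiisothiocyanatoiridate(III)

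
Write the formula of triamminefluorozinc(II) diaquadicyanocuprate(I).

Cation [Zn…]: ligand charges -1, Zn(II) ⇒ ion charge 1+.
Anion [Cu…]: ligand charges -2, Cu(I) ⇒ ion charge 1−.
One 1+ cation balances one 1− anion.

[ZnF(NH3)3][Cu(CN)2(H2O)2]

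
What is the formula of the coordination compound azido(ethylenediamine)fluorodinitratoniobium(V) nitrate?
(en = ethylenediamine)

[Nb(en)F(N3)(NO3)2]NO3

Ligands: 1 ethylenediamine (en, neutral), 1 fluoro (F, -1), 1 azido (N3, -1), 2 nitrato (NO3, -1). Ligand charge sum = -4.
Charge balance with nitrate (-1) requires 1 complex ion per 1 nitrate.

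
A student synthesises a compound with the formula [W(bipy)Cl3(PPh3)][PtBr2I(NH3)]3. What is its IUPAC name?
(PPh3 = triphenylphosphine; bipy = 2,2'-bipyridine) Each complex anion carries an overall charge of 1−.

(2,2'-bipyridine)trichloro(triphenylphosphine)tungsten(VI) amminedibromoiodoplatinate(II)

The complex anion is given as 1−; its ligand charges sum to -3, so Pt = +2.
With 3 anions per cation, the cation must be 3×1 = 3+.
Cation: ligand charges sum to -3; for the ion to be 3+, W = +6.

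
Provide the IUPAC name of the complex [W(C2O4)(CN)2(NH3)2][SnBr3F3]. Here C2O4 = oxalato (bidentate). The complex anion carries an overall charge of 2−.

diamminedicyanooxalatotungsten(VI) tribromotrifluorostannate(IV)

Both ions are complex: the cation is named first with the plain metal name, the anion second with the -ate form; each ion's ligands are alphabetised independently.
The complex anion is given as 2−; its ligand charges sum to -6, so Sn = +4.
A 1:1 salt means the cation carries the equal and opposite charge, 2+.
Cation: ligand charges sum to -4; for the ion to be 2+, W = +6.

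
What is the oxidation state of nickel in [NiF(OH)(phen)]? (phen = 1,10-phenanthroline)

No counter-ion: the bracketed complex is neutral.
Ligand charges: 1×OH = -1; 1×F = -1; 1×phen neutral; sum -2.
Ni + (-2) = 0 ⇒ Ni is +2.

+2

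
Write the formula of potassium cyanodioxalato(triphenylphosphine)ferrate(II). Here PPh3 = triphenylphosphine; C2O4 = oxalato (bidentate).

Ligands: 1 triphenylphosphine (PPh3, neutral), 1 cyano (CN, -1), 2 oxalato (C2O4, -2). Ligand charge sum = -5.
With Fe in oxidation state +2, the complex ion is [Fe...]^3−.
Charge balance with potassium (+1) requires 1 complex ion per 3 potassium.

K3[Fe(C2O4)2(CN)(PPh3)]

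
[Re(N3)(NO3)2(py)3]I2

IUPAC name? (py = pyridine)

azidodinitratotris(pyridine)rhenium(V) iodide

The 2 iodide counter-ions carry a total charge of -2, so each complex ion is 2+.
Ligand charges: 3×pyridine (neutral), 1×azido (-1 each), 2×nitrato (-1 each); total -3. So Re + (-3) = 2+, giving Re = +5.
Ligands are named alphabetically: azido before nitrato before pyridine.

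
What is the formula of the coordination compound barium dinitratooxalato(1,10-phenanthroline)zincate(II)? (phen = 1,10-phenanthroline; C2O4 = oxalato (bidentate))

Ba[Zn(C2O4)(NO3)2(phen)]

Ligands: 1 1,10-phenanthroline (phen, neutral), 1 oxalato (C2O4, -2), 2 nitrato (NO3, -1). Ligand charge sum = -4.
With Zn in oxidation state +2, the complex ion is [Zn...]^2−.
Charge balance with barium (+2) requires 1 complex ion per 1 barium.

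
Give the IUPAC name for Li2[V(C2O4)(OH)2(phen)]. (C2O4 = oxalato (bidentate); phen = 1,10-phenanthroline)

lithium dihydroxooxalato(1,10-phenanthroline)vanadate(II)

The 2 lithium counter-ions carry a total charge of +2, so each complex ion is 2−.
Ligand charges: 1×oxalato (-2 each), 2×hydroxo (-1 each), 1×1,10-phenanthroline (neutral); total -4. So V + (-4) = 2−, giving V = +2.
The complex ion is anionic, so vanadium takes the -ate form vanadate(II).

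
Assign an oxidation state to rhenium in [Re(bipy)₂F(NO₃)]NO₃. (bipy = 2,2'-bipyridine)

+3

1 nitrate outside the brackets (-1 each) → the complex ion is 1+.
Ligand charges: 2×bipy neutral; 1×F = -1; 1×NO3 = -1; sum -2.
Re + (-2) = 1+ ⇒ Re is +3.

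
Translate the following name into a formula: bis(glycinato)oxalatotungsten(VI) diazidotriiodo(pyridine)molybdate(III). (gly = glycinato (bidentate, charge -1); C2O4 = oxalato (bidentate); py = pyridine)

[W(C2O4)(gly)2][MoI3(N3)2(py)]

Cation [W…]: ligand charges -4, W(VI) ⇒ ion charge 2+.
Anion [Mo…]: ligand charges -5, Mo(III) ⇒ ion charge 2−.
One 2+ cation balances one 2− anion.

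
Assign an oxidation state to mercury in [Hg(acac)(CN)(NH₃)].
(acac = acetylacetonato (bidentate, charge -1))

No counter-ion: the bracketed complex is neutral.
Ligand charges: 1×CN = -1; 1×NH3 neutral; 1×acac = -1; sum -2.
Hg + (-2) = 0 ⇒ Hg is +2.

+2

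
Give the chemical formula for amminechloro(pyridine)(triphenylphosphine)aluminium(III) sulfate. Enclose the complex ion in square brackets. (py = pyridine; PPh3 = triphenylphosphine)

Ligands: 1 pyridine (py, neutral), 1 chloro (Cl, -1), 1 triphenylphosphine (PPh3, neutral), 1 ammine (NH3, neutral). Ligand charge sum = -1.
With Al in oxidation state +3, the complex ion is [Al...]^2+.
Charge balance with sulfate (-2) requires 1 complex ion per 1 sulfate.

[AlCl(NH3)(PPh3)(py)]SO4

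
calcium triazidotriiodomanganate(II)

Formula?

Ca2[MnI3(N3)3]

Ligands: 3 azido (N3, -1), 3 iodo (I, -1). Ligand charge sum = -6.
With Mn in oxidation state +2, the complex ion is [Mn...]^4−.
Charge balance with calcium (+2) requires 1 complex ion per 2 calcium.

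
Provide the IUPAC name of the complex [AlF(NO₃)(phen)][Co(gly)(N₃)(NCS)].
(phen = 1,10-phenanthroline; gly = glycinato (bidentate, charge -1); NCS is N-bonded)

Both ions are complex: the cation is named first with the plain metal name, the anion second with the -ate form; each ion's ligands are alphabetised independently.
Aluminium is always +3 in its complexes; the cation's ligand charges sum to -2, so the complex cation is 1+.
A 1:1 salt means the anion carries the equal and opposite charge, 1−.
Anion: ligand charges sum to -3; for the ion to be 1−, Co = +2.

fluoronitrato(1,10-phenanthroline)aluminium(III) azido(glycinato)isothiocyanatocobaltate(II)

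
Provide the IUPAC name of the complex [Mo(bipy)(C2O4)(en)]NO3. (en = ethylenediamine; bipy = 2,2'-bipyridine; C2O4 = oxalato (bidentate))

(2,2'-bipyridine)(ethylenediamine)oxalatomolybdenum(III) nitrate

The 1 nitrate counter-ion carries a total charge of -1, so each complex ion is 1+.
Ligand charges: 1×ethylenediamine (neutral), 1×2,2'-bipyridine (neutral), 1×oxalato (-2 each); total -2. So Mo + (-2) = 1+, giving Mo = +3.
Ligands are named alphabetically: bipyridine before ethylenediamine before oxalato.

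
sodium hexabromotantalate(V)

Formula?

Na[TaBr6]

Ligands: 6 bromo (Br, -1). Ligand charge sum = -6.
Charge balance with sodium (+1) requires 1 complex ion per 1 sodium.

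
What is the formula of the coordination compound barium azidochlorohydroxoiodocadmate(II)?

Ligands: 1 iodo (I, -1), 1 hydroxo (OH, -1), 1 chloro (Cl, -1), 1 azido (N3, -1). Ligand charge sum = -4.
With Cd in oxidation state +2, the complex ion is [Cd...]^2−.
Charge balance with barium (+2) requires 1 complex ion per 1 barium.

Ba[CdClI(N3)(OH)]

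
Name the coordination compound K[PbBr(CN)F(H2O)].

potassium aquabromocyanofluoroplumbate(II)

The 1 potassium counter-ion carries a total charge of +1, so each complex ion is 1−.
Ligand charges: 1×fluoro (-1 each), 1×bromo (-1 each), 1×aqua (neutral), 1×cyano (-1 each); total -3. So Pb + (-3) = 1−, giving Pb = +2.
Ligands are named alphabetically: aqua before bromo before cyano before fluoro.
The complex ion is anionic, so lead takes the -ate form plumbate(II).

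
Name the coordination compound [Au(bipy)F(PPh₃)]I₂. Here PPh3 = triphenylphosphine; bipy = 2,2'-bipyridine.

(2,2'-bipyridine)fluoro(triphenylphosphine)gold(III) iodide

The 2 iodide counter-ions carry a total charge of -2, so each complex ion is 2+.
Ligand charges: 1×fluoro (-1 each), 1×triphenylphosphine (neutral), 1×2,2'-bipyridine (neutral); total -1. So Au + (-1) = 2+, giving Au = +3.
Ligands are named alphabetically: bipyridine before fluoro before triphenylphosphine.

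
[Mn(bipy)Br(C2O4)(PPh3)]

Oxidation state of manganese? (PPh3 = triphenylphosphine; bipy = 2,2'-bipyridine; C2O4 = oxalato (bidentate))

+3

No counter-ion: the bracketed complex is neutral.
Ligand charges: 1×PPh3 neutral; 1×bipy neutral; 1×Br = -1; 1×C2O4 = -2; sum -3.
Mn + (-3) = 0 ⇒ Mn is +3.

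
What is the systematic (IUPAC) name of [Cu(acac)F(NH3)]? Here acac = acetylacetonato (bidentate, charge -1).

There is no counter-ion, so the complex is neutral overall.
Ligand charges: 1×acetylacetonato (-1 each), 1×ammine (neutral), 1×fluoro (-1 each); total -2. So Cu + (-2) = 0, giving Cu = +2.
Ligands are named alphabetically: acetylacetonato before ammine before fluoro.

(acetylacetonato)amminefluorocopper(II)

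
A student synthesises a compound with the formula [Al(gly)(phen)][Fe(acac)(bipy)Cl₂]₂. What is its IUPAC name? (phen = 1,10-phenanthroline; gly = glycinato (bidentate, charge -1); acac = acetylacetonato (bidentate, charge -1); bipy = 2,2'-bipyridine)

(glycinato)(1,10-phenanthroline)aluminium(III) (acetylacetonato)(2,2'-bipyridine)dichloroferrate(II)

Aluminium is always +3 in its complexes; the cation's ligand charges sum to -1, so the complex cation is 2+.
With 2 anions per cation, each anion must be 2/2 = 1−.
Anion: ligand charges sum to -3; for the ion to be 1−, Fe = +2.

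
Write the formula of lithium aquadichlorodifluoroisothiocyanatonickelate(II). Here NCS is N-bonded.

Ligands: 2 chloro (Cl, -1), 1 aqua (H2O, neutral), 1 isothiocyanato (NCS, -1), 2 fluoro (F, -1). Ligand charge sum = -5.
With Ni in oxidation state +2, the complex ion is [Ni...]^3−.
Charge balance with lithium (+1) requires 1 complex ion per 3 lithium.

Li3[NiCl2F2(H2O)(NCS)]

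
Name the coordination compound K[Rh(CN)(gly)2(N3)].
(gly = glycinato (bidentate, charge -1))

The 1 potassium counter-ion carries a total charge of +1, so each complex ion is 1−.
Ligand charges: 2×glycinato (-1 each), 1×cyano (-1 each), 1×azido (-1 each); total -4. So Rh + (-4) = 1−, giving Rh = +3.
The complex ion is anionic, so rhodium takes the -ate form rhodate(III).

potassium azidocyanobis(glycinato)rhodate(III)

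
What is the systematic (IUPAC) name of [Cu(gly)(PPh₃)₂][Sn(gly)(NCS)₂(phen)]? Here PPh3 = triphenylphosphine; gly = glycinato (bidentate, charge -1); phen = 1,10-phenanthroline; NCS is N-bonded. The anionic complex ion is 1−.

The complex anion is given as 1−; its ligand charges sum to -3, so Sn = +2.
A 1:1 salt means the cation carries the equal and opposite charge, 1+.
Cation: ligand charges sum to -1; for the ion to be 1+, Cu = +2.

(glycinato)bis(triphenylphosphine)copper(II) (glycinato)diisothiocyanato(1,10-phenanthroline)stannate(II)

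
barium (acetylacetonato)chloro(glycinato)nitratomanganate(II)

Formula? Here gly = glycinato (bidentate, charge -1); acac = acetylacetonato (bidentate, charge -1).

Ligands: 1 glycinato (gly, -1), 1 acetylacetonato (acac, -1), 1 nitrato (NO3, -1), 1 chloro (Cl, -1). Ligand charge sum = -4.
With Mn in oxidation state +2, the complex ion is [Mn...]^2−.
Charge balance with barium (+2) requires 1 complex ion per 1 barium.

Ba[Mn(acac)Cl(gly)(NO3)]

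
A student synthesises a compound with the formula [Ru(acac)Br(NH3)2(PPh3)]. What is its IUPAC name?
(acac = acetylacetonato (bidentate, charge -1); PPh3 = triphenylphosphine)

There is no counter-ion, so the complex is neutral overall.
Ligand charges: 1×acetylacetonato (-1 each), 1×triphenylphosphine (neutral), 1×bromo (-1 each), 2×ammine (neutral); total -2. So Ru + (-2) = 0, giving Ru = +2.
Ligands are named alphabetically: acetylacetonato before ammine before bromo before triphenylphosphine.

(acetylacetonato)diamminebromo(triphenylphosphine)ruthenium(II)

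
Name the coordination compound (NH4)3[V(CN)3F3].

ammonium tricyanotrifluorovanadate(III)

The 3 ammonium counter-ions carry a total charge of +3, so each complex ion is 3−.
Ligand charges: 3×fluoro (-1 each), 3×cyano (-1 each); total -6. So V + (-6) = 3−, giving V = +3.
Ligands are named alphabetically: cyano before fluoro.
The complex ion is anionic, so vanadium takes the -ate form vanadate(III).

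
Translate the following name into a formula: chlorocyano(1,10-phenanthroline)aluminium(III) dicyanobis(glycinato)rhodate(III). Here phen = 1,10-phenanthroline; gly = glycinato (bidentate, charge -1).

Cation [Al…]: ligand charges -2, Al(III) ⇒ ion charge 1+.
Anion [Rh…]: ligand charges -4, Rh(III) ⇒ ion charge 1−.
One 1+ cation balances one 1− anion.

[AlCl(CN)(phen)][Rh(CN)2(gly)2]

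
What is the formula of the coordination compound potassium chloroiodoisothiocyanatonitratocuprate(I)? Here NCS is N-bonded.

Ligands: 1 nitrato (NO3, -1), 1 chloro (Cl, -1), 1 isothiocyanato (NCS, -1), 1 iodo (I, -1). Ligand charge sum = -4.
With Cu in oxidation state +1, the complex ion is [Cu...]^3−.
Charge balance with potassium (+1) requires 1 complex ion per 3 potassium.

K3[CuClI(NCS)(NO3)]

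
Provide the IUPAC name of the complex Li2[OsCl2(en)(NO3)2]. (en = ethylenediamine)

The 2 lithium counter-ions carry a total charge of +2, so each complex ion is 2−.
Ligand charges: 2×chloro (-1 each), 2×nitrato (-1 each), 1×ethylenediamine (neutral); total -4. So Os + (-4) = 2−, giving Os = +2.
The complex ion is anionic, so osmium takes the -ate form osmate(II).

lithium dichloro(ethylenediamine)dinitratoosmate(II)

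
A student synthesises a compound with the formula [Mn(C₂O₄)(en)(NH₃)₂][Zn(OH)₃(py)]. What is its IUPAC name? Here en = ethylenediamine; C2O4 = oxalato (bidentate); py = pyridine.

diammine(ethylenediamine)oxalatomanganese(III) trihydroxo(pyridine)zincate(II)

Both ions are complex: the cation is named first with the plain metal name, the anion second with the -ate form; each ion's ligands are alphabetised independently.
Zinc is always +2 in its complexes; the anion's ligand charges sum to -3, so the complex anion is 1−.
A 1:1 salt means the cation carries the equal and opposite charge, 1+.
Cation: ligand charges sum to -2; for the ion to be 1+, Mn = +3.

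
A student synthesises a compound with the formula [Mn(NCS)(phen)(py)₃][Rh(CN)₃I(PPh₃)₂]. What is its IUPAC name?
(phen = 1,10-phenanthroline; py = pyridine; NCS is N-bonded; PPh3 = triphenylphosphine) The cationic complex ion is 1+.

isothiocyanato(1,10-phenanthroline)tris(pyridine)manganese(II) tricyanoiodobis(triphenylphosphine)rhodate(III)

The complex cation is given as 1+; its ligand charges sum to -1, so Mn = +2.
A 1:1 salt means the anion carries the equal and opposite charge, 1−.
Anion: ligand charges sum to -4; for the ion to be 1−, Rh = +3.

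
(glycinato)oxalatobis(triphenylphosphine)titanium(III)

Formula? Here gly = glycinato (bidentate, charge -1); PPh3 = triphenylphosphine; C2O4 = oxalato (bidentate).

[Ti(C2O4)(gly)(PPh3)2]

Ligands: 1 glycinato (gly, -1), 2 triphenylphosphine (PPh3, neutral), 1 oxalato (C2O4, -2). Ligand charge sum = -3.
With Ti in oxidation state +3, the complex ion is [Ti...].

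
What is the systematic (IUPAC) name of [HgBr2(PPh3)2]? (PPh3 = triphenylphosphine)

There is no counter-ion, so the complex is neutral overall.
Ligand charges: 2×triphenylphosphine (neutral), 2×bromo (-1 each); total -2. So Hg + (-2) = 0, giving Hg = +2.
Ligands are named alphabetically: bromo before triphenylphosphine.

dibromobis(triphenylphosphine)mercury(II)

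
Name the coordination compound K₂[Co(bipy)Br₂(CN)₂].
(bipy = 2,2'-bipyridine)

potassium (2,2'-bipyridine)dibromodicyanocobaltate(II)

The 2 potassium counter-ions carry a total charge of +2, so each complex ion is 2−.
Ligand charges: 2×bromo (-1 each), 2×cyano (-1 each), 1×2,2'-bipyridine (neutral); total -4. So Co + (-4) = 2−, giving Co = +2.
Ligands are named alphabetically: bipyridine before bromo before cyano.
The complex ion is anionic, so cobalt takes the -ate form cobaltate(II).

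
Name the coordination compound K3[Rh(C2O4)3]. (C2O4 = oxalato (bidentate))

potassium trioxalatorhodate(III)

The 3 potassium counter-ions carry a total charge of +3, so each complex ion is 3−.
Ligand charges: 3×oxalato (-2 each); total -6. So Rh + (-6) = 3−, giving Rh = +3.
The complex ion is anionic, so rhodium takes the -ate form rhodate(III).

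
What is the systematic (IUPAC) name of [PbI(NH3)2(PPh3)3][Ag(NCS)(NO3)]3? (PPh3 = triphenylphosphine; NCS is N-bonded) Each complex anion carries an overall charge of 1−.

diammineiodotris(triphenylphosphine)lead(IV) isothiocyanatonitratoargentate(I)

Both ions are complex: the cation is named first with the plain metal name, the anion second with the -ate form; each ion's ligands are alphabetised independently.
The complex anion is given as 1−; its ligand charges sum to -2, so Ag = +1.
With 3 anions per cation, the cation must be 3×1 = 3+.
Cation: ligand charges sum to -1; for the ion to be 3+, Pb = +4.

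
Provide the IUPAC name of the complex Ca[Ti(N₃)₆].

calcium hexaazidotitanate(IV)

The 1 calcium counter-ion carries a total charge of +2, so each complex ion is 2−.
Ligand charges: 6×azido (-1 each); total -6. So Ti + (-6) = 2−, giving Ti = +4.
The complex ion is anionic, so titanium takes the -ate form titanate(IV).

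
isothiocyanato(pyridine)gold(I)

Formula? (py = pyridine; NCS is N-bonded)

Ligands: 1 pyridine (py, neutral), 1 isothiocyanato (NCS, -1). Ligand charge sum = -1.
With Au in oxidation state +1, the complex ion is [Au...].

[Au(NCS)(py)]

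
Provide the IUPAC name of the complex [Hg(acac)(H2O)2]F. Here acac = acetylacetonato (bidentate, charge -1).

(acetylacetonato)diaquamercury(II) fluoride

The 1 fluoride counter-ion carries a total charge of -1, so each complex ion is 1+.
Ligand charges: 1×acetylacetonato (-1 each), 2×aqua (neutral); total -1. So Hg + (-1) = 1+, giving Hg = +2.
Ligands are named alphabetically: acetylacetonato before aqua.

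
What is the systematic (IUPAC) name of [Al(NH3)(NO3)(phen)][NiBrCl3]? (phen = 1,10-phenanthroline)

Aluminium is always +3 in its complexes; the cation's ligand charges sum to -1, so the complex cation is 2+.
A 1:1 salt means the anion carries the equal and opposite charge, 2−.
Anion: ligand charges sum to -4; for the ion to be 2−, Ni = +2.

amminenitrato(1,10-phenanthroline)aluminium(III) bromotrichloronickelate(II)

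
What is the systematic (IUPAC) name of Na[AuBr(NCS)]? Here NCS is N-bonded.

The 1 sodium counter-ion carries a total charge of +1, so each complex ion is 1−.
Ligand charges: 1×isothiocyanato (-1 each), 1×bromo (-1 each); total -2. So Au + (-2) = 1−, giving Au = +1.
The complex ion is anionic, so gold takes the -ate form aurate(I).

sodium bromoisothiocyanatoaurate(I)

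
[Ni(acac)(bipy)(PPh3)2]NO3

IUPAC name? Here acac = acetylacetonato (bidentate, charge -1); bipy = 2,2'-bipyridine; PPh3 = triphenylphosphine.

The 1 nitrate counter-ion carries a total charge of -1, so each complex ion is 1+.
Ligand charges: 1×acetylacetonato (-1 each), 1×2,2'-bipyridine (neutral), 2×triphenylphosphine (neutral); total -1. So Ni + (-1) = 1+, giving Ni = +2.
Ligands are named alphabetically: acetylacetonato before bipyridine before triphenylphosphine.

(acetylacetonato)(2,2'-bipyridine)bis(triphenylphosphine)nickel(II) nitrate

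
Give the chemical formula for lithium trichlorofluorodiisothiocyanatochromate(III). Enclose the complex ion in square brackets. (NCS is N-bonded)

Ligands: 2 isothiocyanato (NCS, -1), 3 chloro (Cl, -1), 1 fluoro (F, -1). Ligand charge sum = -6.
With Cr in oxidation state +3, the complex ion is [Cr...]^3−.
Charge balance with lithium (+1) requires 1 complex ion per 3 lithium.

Li3[CrCl3F(NCS)2]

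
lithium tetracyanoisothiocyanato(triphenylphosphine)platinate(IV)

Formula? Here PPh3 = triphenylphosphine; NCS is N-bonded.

Li[Pt(CN)4(NCS)(PPh3)]

Ligands: 4 cyano (CN, -1), 1 triphenylphosphine (PPh3, neutral), 1 isothiocyanato (NCS, -1). Ligand charge sum = -5.
With Pt in oxidation state +4, the complex ion is [Pt...]^1−.
Charge balance with lithium (+1) requires 1 complex ion per 1 lithium.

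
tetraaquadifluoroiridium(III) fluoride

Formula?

Ligands: 4 aqua (H2O, neutral), 2 fluoro (F, -1). Ligand charge sum = -2.
With Ir in oxidation state +3, the complex ion is [Ir...]^1+.
Charge balance with fluoride (-1) requires 1 complex ion per 1 fluoride.

[IrF2(H2O)4]F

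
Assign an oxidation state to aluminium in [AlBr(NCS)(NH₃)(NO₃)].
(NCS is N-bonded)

No counter-ion: the bracketed complex is neutral.
Ligand charges: 1×NH3 neutral; 1×NCS = -1; 1×NO3 = -1; 1×Br = -1; sum -3.
Al + (-3) = 0 ⇒ Al is +3.

+3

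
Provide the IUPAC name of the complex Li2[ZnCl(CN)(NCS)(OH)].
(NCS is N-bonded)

lithium chlorocyanohydroxoisothiocyanatozincate(II)

The 2 lithium counter-ions carry a total charge of +2, so each complex ion is 2−.
Ligand charges: 1×isothiocyanato (-1 each), 1×hydroxo (-1 each), 1×chloro (-1 each), 1×cyano (-1 each); total -4. So Zn + (-4) = 2−, giving Zn = +2.
The complex ion is anionic, so zinc takes the -ate form zincate(II).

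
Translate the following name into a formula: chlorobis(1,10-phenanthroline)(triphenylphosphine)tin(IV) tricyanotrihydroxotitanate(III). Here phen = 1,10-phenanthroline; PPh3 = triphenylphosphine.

[SnCl(phen)2(PPh3)][Ti(CN)3(OH)3]

Cation [Sn…]: ligand charges -1, Sn(IV) ⇒ ion charge 3+.
Anion [Ti…]: ligand charges -6, Ti(III) ⇒ ion charge 3−.
One 3+ cation balances one 3− anion.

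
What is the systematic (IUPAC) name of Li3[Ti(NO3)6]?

lithium hexanitratotitanate(III)

The 3 lithium counter-ions carry a total charge of +3, so each complex ion is 3−.
Ligand charges: 6×nitrato (-1 each); total -6. So Ti + (-6) = 3−, giving Ti = +3.
The complex ion is anionic, so titanium takes the -ate form titanate(III).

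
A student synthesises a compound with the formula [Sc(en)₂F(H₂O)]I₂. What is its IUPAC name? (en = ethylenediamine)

The 2 iodide counter-ions carry a total charge of -2, so each complex ion is 2+.
Ligand charges: 1×aqua (neutral), 1×fluoro (-1 each), 2×ethylenediamine (neutral); total -1. So Sc + (-1) = 2+, giving Sc = +3.
Ligands are named alphabetically: aqua before ethylenediamine before fluoro.

aquabis(ethylenediamine)fluoroscandium(III) iodide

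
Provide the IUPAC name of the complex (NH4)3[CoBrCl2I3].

ammonium bromodichlorotriiodocobaltate(III)

The 3 ammonium counter-ions carry a total charge of +3, so each complex ion is 3−.
Ligand charges: 1×bromo (-1 each), 3×iodo (-1 each), 2×chloro (-1 each); total -6. So Co + (-6) = 3−, giving Co = +3.
Ligands are named alphabetically: bromo before chloro before iodo.
The complex ion is anionic, so cobalt takes the -ate form cobaltate(III).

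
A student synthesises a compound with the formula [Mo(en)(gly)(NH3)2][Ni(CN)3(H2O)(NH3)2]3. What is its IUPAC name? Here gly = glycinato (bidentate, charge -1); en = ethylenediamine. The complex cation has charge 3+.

Both ions are complex: the cation is named first with the plain metal name, the anion second with the -ate form; each ion's ligands are alphabetised independently.
The complex cation is given as 3+; its ligand charges sum to -1, so Mo = +4.
With 3 anions per cation, each anion must be 3/3 = 1−.
Anion: ligand charges sum to -3; for the ion to be 1−, Ni = +2.

diammine(ethylenediamine)(glycinato)molybdenum(IV) diammineaquatricyanonickelate(II)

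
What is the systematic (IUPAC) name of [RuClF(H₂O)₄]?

There is no counter-ion, so the complex is neutral overall.
Ligand charges: 4×aqua (neutral), 1×chloro (-1 each), 1×fluoro (-1 each); total -2. So Ru + (-2) = 0, giving Ru = +2.
Ligands are named alphabetically: aqua before chloro before fluoro.

tetraaquachlorofluororuthenium(II)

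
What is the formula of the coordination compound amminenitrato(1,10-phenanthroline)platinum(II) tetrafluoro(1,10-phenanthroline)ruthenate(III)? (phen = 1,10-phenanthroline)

Cation [Pt…]: ligand charges -1, Pt(II) ⇒ ion charge 1+.
Anion [Ru…]: ligand charges -4, Ru(III) ⇒ ion charge 1−.
One 1+ cation balances one 1− anion.

[Pt(NH3)(NO3)(phen)][RuF4(phen)]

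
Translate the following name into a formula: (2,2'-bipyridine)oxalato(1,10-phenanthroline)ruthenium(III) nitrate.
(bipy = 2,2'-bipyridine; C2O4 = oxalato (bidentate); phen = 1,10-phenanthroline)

Ligands: 1 2,2'-bipyridine (bipy, neutral), 1 oxalato (C2O4, -2), 1 1,10-phenanthroline (phen, neutral). Ligand charge sum = -2.
With Ru in oxidation state +3, the complex ion is [Ru...]^1+.
Charge balance with nitrate (-1) requires 1 complex ion per 1 nitrate.

[Ru(bipy)(C2O4)(phen)]NO3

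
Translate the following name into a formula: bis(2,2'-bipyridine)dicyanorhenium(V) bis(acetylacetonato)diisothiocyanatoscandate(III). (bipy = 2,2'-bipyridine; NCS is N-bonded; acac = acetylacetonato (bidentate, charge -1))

[Re(bipy)2(CN)2][Sc(acac)2(NCS)2]3

Cation [Re…]: ligand charges -2, Re(V) ⇒ ion charge 3+.
Anion [Sc…]: ligand charges -4, Sc(III) ⇒ ion charge 1−.
One 3+ cation requires 3 of the 1− anion.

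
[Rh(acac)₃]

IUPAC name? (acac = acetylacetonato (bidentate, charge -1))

There is no counter-ion, so the complex is neutral overall.
Ligand charges: 3×acetylacetonato (-1 each); total -3. So Rh + (-3) = 0, giving Rh = +3.

tris(acetylacetonato)rhodium(III)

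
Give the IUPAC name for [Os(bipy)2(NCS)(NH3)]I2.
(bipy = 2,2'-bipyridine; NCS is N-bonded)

amminebis(2,2'-bipyridine)isothiocyanatoosmium(III) iodide

The 2 iodide counter-ions carry a total charge of -2, so each complex ion is 2+.
Ligand charges: 2×2,2'-bipyridine (neutral), 1×isothiocyanato (-1 each), 1×ammine (neutral); total -1. So Os + (-1) = 2+, giving Os = +3.
Ligands are named alphabetically: ammine before bipyridine before isothiocyanato.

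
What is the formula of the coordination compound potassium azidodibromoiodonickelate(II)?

Ligands: 2 bromo (Br, -1), 1 azido (N3, -1), 1 iodo (I, -1). Ligand charge sum = -4.
With Ni in oxidation state +2, the complex ion is [Ni...]^2−.
Charge balance with potassium (+1) requires 1 complex ion per 2 potassium.

K2[NiBr2I(N3)]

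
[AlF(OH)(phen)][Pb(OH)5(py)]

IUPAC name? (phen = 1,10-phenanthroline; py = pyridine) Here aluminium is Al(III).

fluorohydroxo(1,10-phenanthroline)aluminium(III) pentahydroxo(pyridine)plumbate(IV)

Al is given as +3; the cation's ligand charges sum to -2, so the complex cation is 1+.
A 1:1 salt means the anion carries the equal and opposite charge, 1−.
Anion: ligand charges sum to -5; for the ion to be 1−, Pb = +4.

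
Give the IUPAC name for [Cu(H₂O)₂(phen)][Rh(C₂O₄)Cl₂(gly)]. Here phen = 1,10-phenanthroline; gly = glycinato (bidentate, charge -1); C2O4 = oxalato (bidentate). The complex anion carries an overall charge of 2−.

diaqua(1,10-phenanthroline)copper(II) dichloro(glycinato)oxalatorhodate(III)

The complex anion is given as 2−; its ligand charges sum to -5, so Rh = +3.
A 1:1 salt means the cation carries the equal and opposite charge, 2+.
Cation: ligand charges sum to 0; for the ion to be 2+, Cu = +2.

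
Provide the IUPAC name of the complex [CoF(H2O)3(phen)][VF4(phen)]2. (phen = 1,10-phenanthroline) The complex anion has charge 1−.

triaquafluoro(1,10-phenanthroline)cobalt(III) tetrafluoro(1,10-phenanthroline)vanadate(III)

The complex anion is given as 1−; its ligand charges sum to -4, so V = +3.
With 2 anions per cation, the cation must be 2×1 = 2+.
Cation: ligand charges sum to -1; for the ion to be 2+, Co = +3.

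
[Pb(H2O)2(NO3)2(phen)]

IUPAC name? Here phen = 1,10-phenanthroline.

diaquadinitrato(1,10-phenanthroline)lead(II)

There is no counter-ion, so the complex is neutral overall.
Ligand charges: 2×nitrato (-1 each), 2×aqua (neutral), 1×1,10-phenanthroline (neutral); total -2. So Pb + (-2) = 0, giving Pb = +2.
Ligands are named alphabetically: aqua before nitrato before phenanthroline.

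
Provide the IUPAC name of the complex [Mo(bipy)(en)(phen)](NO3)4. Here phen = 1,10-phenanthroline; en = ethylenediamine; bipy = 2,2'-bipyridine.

The 4 nitrate counter-ions carry a total charge of -4, so each complex ion is 4+.
Ligand charges: 1×1,10-phenanthroline (neutral), 1×ethylenediamine (neutral), 1×2,2'-bipyridine (neutral); total 0. So Mo + (0) = 4+, giving Mo = +4.
Ligands are named alphabetically: bipyridine before ethylenediamine before phenanthroline.

(2,2'-bipyridine)(ethylenediamine)(1,10-phenanthroline)molybdenum(IV) nitrate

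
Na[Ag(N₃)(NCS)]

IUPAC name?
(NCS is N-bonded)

The 1 sodium counter-ion carries a total charge of +1, so each complex ion is 1−.
Ligand charges: 1×azido (-1 each), 1×isothiocyanato (-1 each); total -2. So Ag + (-2) = 1−, giving Ag = +1.
Ligands are named alphabetically: azido before isothiocyanato.
The complex ion is anionic, so silver takes the -ate form argentate(I).

sodium azidoisothiocyanatoargentate(I)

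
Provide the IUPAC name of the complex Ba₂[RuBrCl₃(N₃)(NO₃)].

The 2 barium counter-ions carry a total charge of +4, so each complex ion is 4−.
Ligand charges: 1×nitrato (-1 each), 1×bromo (-1 each), 3×chloro (-1 each), 1×azido (-1 each); total -6. So Ru + (-6) = 4−, giving Ru = +2.
Ligands are named alphabetically: azido before bromo before chloro before nitrato.
The complex ion is anionic, so ruthenium takes the -ate form ruthenate(II).

barium azidobromotrichloronitratoruthenate(II)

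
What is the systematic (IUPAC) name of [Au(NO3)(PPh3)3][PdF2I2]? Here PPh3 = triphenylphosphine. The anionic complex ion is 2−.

nitratotris(triphenylphosphine)gold(III) difluorodiiodopalladate(II)

Both ions are complex: the cation is named first with the plain metal name, the anion second with the -ate form; each ion's ligands are alphabetised independently.
The complex anion is given as 2−; its ligand charges sum to -4, so Pd = +2.
A 1:1 salt means the cation carries the equal and opposite charge, 2+.
Cation: ligand charges sum to -1; for the ion to be 2+, Au = +3.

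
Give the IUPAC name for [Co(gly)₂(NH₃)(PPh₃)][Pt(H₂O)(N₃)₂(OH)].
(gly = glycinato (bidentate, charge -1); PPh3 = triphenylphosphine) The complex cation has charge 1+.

amminebis(glycinato)(triphenylphosphine)cobalt(III) aquadiazidohydroxoplatinate(II)

Both ions are complex: the cation is named first with the plain metal name, the anion second with the -ate form; each ion's ligands are alphabetised independently.
The complex cation is given as 1+; its ligand charges sum to -2, so Co = +3.
A 1:1 salt means the anion carries the equal and opposite charge, 1−.
Anion: ligand charges sum to -3; for the ion to be 1−, Pt = +2.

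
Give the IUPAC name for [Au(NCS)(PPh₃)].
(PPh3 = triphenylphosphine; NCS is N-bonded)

isothiocyanato(triphenylphosphine)gold(I)

There is no counter-ion, so the complex is neutral overall.
Ligand charges: 1×triphenylphosphine (neutral), 1×isothiocyanato (-1 each); total -1. So Au + (-1) = 0, giving Au = +1.
Ligands are named alphabetically: isothiocyanato before triphenylphosphine.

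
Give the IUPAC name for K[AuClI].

The 1 potassium counter-ion carries a total charge of +1, so each complex ion is 1−.
Ligand charges: 1×chloro (-1 each), 1×iodo (-1 each); total -2. So Au + (-2) = 1−, giving Au = +1.
The complex ion is anionic, so gold takes the -ate form aurate(I).

potassium chloroiodoaurate(I)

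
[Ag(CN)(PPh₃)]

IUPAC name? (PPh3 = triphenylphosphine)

cyano(triphenylphosphine)silver(I)

There is no counter-ion, so the complex is neutral overall.
Ligand charges: 1×triphenylphosphine (neutral), 1×cyano (-1 each); total -1. So Ag + (-1) = 0, giving Ag = +1.
Ligands are named alphabetically: cyano before triphenylphosphine.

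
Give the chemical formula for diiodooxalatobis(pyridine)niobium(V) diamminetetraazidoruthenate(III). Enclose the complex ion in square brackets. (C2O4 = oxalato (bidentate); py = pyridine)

Cation [Nb…]: ligand charges -4, Nb(V) ⇒ ion charge 1+.
Anion [Ru…]: ligand charges -4, Ru(III) ⇒ ion charge 1−.

[Nb(C2O4)I2(py)2][Ru(N3)4(NH3)2]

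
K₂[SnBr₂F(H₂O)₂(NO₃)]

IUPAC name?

The 2 potassium counter-ions carry a total charge of +2, so each complex ion is 2−.
Ligand charges: 2×aqua (neutral), 1×fluoro (-1 each), 2×bromo (-1 each), 1×nitrato (-1 each); total -4. So Sn + (-4) = 2−, giving Sn = +2.
Ligands are named alphabetically: aqua before bromo before fluoro before nitrato.
The complex ion is anionic, so tin takes the -ate form stannate(II).

potassium diaquadibromofluoronitratostannate(II)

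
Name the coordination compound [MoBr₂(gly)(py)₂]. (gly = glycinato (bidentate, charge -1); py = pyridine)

There is no counter-ion, so the complex is neutral overall.
Ligand charges: 1×glycinato (-1 each), 2×bromo (-1 each), 2×pyridine (neutral); total -3. So Mo + (-3) = 0, giving Mo = +3.
Ligands are named alphabetically: bromo before glycinato before pyridine.

dibromo(glycinato)bis(pyridine)molybdenum(III)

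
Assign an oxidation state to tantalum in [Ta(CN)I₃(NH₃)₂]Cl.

1 chloride outside the brackets (-1 each) → the complex ion is 1+.
Ligand charges: 1×CN = -1; 2×NH3 neutral; 3×I = -3; sum -4.
Ta + (-4) = 1+ ⇒ Ta is +5.

+5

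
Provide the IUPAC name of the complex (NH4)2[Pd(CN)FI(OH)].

The 2 ammonium counter-ions carry a total charge of +2, so each complex ion is 2−.
Ligand charges: 1×hydroxo (-1 each), 1×iodo (-1 each), 1×cyano (-1 each), 1×fluoro (-1 each); total -4. So Pd + (-4) = 2−, giving Pd = +2.
Ligands are named alphabetically: cyano before fluoro before hydroxo before iodo.
The complex ion is anionic, so palladium takes the -ate form palladate(II).

ammonium cyanofluorohydroxoiodopalladate(II)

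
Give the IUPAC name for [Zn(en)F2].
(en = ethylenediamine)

(ethylenediamine)difluorozinc(II)

There is no counter-ion, so the complex is neutral overall.
Ligand charges: 2×fluoro (-1 each), 1×ethylenediamine (neutral); total -2. So Zn + (-2) = 0, giving Zn = +2.
Ligands are named alphabetically: ethylenediamine before fluoro.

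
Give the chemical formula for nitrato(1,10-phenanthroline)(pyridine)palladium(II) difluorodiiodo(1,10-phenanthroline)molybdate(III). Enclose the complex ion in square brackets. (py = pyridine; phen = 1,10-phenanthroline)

Cation [Pd…]: ligand charges -1, Pd(II) ⇒ ion charge 1+.
Anion [Mo…]: ligand charges -4, Mo(III) ⇒ ion charge 1−.

[Pd(NO3)(phen)(py)][MoF2I2(phen)]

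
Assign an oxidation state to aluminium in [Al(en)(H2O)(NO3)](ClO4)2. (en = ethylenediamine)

2 perchlorate outside the brackets (-1 each) → the complex ion is 2+.
Ligand charges: 1×H2O neutral; 1×NO3 = -1; 1×en neutral; sum -1.
Al + (-1) = 2+ ⇒ Al is +3.

+3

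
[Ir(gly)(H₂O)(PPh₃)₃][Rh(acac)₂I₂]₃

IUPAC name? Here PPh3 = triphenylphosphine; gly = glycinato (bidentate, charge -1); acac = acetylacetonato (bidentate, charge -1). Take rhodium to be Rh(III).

aqua(glycinato)tris(triphenylphosphine)iridium(IV) bis(acetylacetonato)diiodorhodate(III)

Rh is given as +3; the anion's ligand charges sum to -4, so the complex anion is 1−.
With 3 anions per cation, the cation must be 3×1 = 3+.
Cation: ligand charges sum to -1; for the ion to be 3+, Ir = +4.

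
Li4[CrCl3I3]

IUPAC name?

The 4 lithium counter-ions carry a total charge of +4, so each complex ion is 4−.
Ligand charges: 3×chloro (-1 each), 3×iodo (-1 each); total -6. So Cr + (-6) = 4−, giving Cr = +2.
The complex ion is anionic, so chromium takes the -ate form chromate(II).

lithium trichlorotriiodochromate(II)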